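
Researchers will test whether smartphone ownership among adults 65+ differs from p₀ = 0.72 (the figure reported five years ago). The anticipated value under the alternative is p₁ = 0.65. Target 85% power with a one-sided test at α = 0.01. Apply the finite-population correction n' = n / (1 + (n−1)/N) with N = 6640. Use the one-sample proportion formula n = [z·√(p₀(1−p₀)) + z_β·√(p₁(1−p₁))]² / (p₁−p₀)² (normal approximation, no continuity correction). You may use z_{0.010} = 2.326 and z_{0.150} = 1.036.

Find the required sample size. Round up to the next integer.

n = [z_α·√(p₀q₀) + z_β·√(p₁q₁)]² / (p₁ − p₀)²
  = [2.326·√(0.72·0.28) + 1.036·√(0.65·0.35)]² / (-0.07)²
  = [2.326·0.4490 + 1.036·0.4770]² / 0.0049
  = [1.5385]² / 0.0049
  = 483.07
Finite-population correction (N = 6640): 483.07 / (1 + (483.07 − 1)/6640) = 450.37.
Round up → n = 451.

n = 451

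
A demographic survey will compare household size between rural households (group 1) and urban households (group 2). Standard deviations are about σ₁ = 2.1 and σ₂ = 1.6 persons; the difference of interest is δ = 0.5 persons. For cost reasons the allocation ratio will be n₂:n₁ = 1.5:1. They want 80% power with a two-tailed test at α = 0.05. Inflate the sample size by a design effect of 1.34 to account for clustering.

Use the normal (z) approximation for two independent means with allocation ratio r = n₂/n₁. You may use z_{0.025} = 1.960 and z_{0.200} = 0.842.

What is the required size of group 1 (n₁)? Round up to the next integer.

n₁ = (z_{α/2} + z_β)² · (σ₁² + σ₂²/r) / δ²
   = (1.960 + 0.842)² · (2.1² + 1.6²/1.5) / 0.5²
   = 7.8512 · (4.41 + 1.7067) / 0.25
   = 7.8512 · 6.1167 / 0.25
   = 192.09
Design effect: 1.34 × 192.09 = 257.40.
Round up → n₁ = 258; n₂ = r·n₁ = 1.5 × 258 = 387.

n₁ = 258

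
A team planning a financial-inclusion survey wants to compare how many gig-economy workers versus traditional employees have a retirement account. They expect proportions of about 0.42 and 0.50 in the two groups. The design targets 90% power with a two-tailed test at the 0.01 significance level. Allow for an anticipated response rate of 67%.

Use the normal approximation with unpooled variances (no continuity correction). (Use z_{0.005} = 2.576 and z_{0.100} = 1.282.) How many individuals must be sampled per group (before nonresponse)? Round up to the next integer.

n = (z_{α/2} + z_β)² · [p₁(1−p₁) + p₂(1−p₂)] / (p₁ − p₂)²
  = (2.576 + 1.282)² · (0.42·0.58 + 0.50·0.50) / (-0.08)²
  = (3.858)² · (0.2436 + 0.2500) / 0.0064
  = 14.8842 · 0.4936 / 0.0064
  = 1147.94
Adjust for 67% response: 1147.94 / 0.67 = 1713.34.
Round up → n = 1714 per group.

n = 1714 per group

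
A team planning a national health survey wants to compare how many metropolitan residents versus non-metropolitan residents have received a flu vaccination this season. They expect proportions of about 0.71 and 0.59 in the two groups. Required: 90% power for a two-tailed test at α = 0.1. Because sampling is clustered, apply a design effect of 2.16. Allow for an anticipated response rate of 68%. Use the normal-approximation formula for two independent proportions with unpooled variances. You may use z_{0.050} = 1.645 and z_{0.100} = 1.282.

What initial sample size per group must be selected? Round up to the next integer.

n = (z_{α/2} + z_β)² · [p₁(1−p₁) + p₂(1−p₂)] / (p₁ − p₂)²
  = (1.645 + 1.282)² · (0.71·0.29 + 0.59·0.41) / (0.12)²
  = (2.927)² · (0.2059 + 0.2419) / 0.0144
  = 8.5673 · 0.4478 / 0.0144
  = 266.42
Design effect: 2.16 × 266.42 = 575.47.
Adjust for 68% response: 575.47 / 0.68 = 846.28.
Round up → n = 847 per group.

n = 847 per group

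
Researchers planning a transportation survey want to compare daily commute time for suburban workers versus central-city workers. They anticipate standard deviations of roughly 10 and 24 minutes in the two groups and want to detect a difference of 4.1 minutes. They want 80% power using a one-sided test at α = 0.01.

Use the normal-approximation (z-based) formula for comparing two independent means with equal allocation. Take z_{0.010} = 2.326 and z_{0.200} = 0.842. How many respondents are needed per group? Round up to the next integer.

n = 404 per group

n = (z_α + z_β)² · (σ₁² + σ₂²) / δ²
  = (2.326 + 0.842)² · (10² + 24² = 676) / 4.1²
  = 10.0362 · 676 / 16.81
  = 403.60
Round up → n = 404 per group.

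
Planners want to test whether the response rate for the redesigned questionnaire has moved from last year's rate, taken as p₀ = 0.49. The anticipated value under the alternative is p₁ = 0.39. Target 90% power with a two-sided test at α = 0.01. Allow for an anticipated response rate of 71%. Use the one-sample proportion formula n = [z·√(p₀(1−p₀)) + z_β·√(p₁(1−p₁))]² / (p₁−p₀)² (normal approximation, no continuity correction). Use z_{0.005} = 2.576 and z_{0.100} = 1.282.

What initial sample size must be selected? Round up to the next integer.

n = [z_{α/2}·√(p₀q₀) + z_β·√(p₁q₁)]² / (p₁ − p₀)²
  = [2.576·√(0.49·0.51) + 1.282·√(0.39·0.61)]² / (-0.10)²
  = [2.576·0.4999 + 1.282·0.4877]² / 0.0100
  = [1.9130]² / 0.0100
  = 365.97
Adjust for 71% response: 365.97 / 0.71 = 515.45.
Round up → n = 516.

n = 516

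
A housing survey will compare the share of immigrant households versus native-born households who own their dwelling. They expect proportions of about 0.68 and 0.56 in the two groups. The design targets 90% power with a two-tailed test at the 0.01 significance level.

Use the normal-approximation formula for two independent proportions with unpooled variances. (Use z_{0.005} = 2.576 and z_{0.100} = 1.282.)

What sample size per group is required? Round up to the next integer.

n = 480 per group

n = (z_{α/2} + z_β)² · [p₁(1−p₁) + p₂(1−p₂)] / (p₁ − p₂)²
  = (2.576 + 1.282)² · (0.68·0.32 + 0.56·0.44) / (0.12)²
  = (3.858)² · (0.2176 + 0.2464) / 0.0144
  = 14.8842 · 0.4640 / 0.0144
  = 479.60
Round up → n = 480 per group.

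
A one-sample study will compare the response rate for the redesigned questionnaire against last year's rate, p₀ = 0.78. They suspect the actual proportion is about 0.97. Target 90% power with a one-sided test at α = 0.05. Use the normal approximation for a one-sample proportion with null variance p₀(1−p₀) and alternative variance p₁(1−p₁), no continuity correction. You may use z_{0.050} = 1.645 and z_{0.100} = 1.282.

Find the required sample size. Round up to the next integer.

n = [z_α·√(p₀q₀) + z_β·√(p₁q₁)]² / (p₁ − p₀)²
  = [1.645·√(0.78·0.22) + 1.282·√(0.97·0.03)]² / (0.19)²
  = [1.645·0.4142 + 1.282·0.1706]² / 0.0361
  = [0.9001]² / 0.0361
  = 22.44
Round up → n = 23.

n = 23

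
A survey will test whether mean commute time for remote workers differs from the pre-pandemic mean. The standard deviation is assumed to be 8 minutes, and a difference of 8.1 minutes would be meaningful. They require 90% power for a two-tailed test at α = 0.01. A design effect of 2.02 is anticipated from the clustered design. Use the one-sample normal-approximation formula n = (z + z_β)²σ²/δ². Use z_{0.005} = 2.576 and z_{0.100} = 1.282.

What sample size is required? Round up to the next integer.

n = 30

n = (z_{α/2} + z_β)² · σ² / δ²
  = (2.576 + 1.282)² · 8² / 8.1²
  = 14.8842 · 64 / 65.61
  = 14.52
Design effect: 2.02 × 14.52 = 29.33.
Round up → n = 30.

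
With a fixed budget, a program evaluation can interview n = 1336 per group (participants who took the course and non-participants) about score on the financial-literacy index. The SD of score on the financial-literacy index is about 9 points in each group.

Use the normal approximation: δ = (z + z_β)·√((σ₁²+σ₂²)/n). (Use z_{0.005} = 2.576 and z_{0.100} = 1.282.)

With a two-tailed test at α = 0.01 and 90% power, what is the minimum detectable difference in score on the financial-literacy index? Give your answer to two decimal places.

Minimum detectable difference ≈ 1.34 points

δ = (z_{α/2} + z_β) · √((σ₁²+σ₂²)/n)
  = (2.576 + 1.282) · √(162/1336)
  = 3.858 · √0.12126
  = 3.858 · 0.3482
  = 1.3434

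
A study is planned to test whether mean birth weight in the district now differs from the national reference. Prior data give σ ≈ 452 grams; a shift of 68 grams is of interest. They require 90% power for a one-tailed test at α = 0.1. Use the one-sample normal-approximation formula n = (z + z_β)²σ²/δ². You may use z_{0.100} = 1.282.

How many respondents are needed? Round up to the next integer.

n = (z_α + z_β)² · σ² / δ²
  = (1.282 + 1.282)² · 452² / 68²
  = 6.5741 · 204304 / 4624
  = 290.47
Round up → n = 291.

n = 291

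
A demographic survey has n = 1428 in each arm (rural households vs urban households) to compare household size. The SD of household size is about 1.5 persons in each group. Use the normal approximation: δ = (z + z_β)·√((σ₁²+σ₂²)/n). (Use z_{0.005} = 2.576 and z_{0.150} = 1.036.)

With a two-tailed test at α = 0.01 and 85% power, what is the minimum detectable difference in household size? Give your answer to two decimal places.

δ = (z_{α/2} + z_β) · √((σ₁²+σ₂²)/n)
  = (2.576 + 1.036) · √(4.5/1428)
  = 3.612 · √0.00315
  = 3.612 · 0.0561
  = 0.2028

Minimum detectable difference ≈ 0.20 persons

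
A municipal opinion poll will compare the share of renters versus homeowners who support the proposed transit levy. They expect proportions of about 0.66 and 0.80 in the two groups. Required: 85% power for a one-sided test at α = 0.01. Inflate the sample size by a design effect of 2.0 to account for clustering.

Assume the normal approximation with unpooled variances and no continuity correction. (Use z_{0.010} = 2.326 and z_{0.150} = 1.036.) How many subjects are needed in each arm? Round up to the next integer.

n = (z_α + z_β)² · [p₁(1−p₁) + p₂(1−p₂)] / (p₁ − p₂)²
  = (2.326 + 1.036)² · (0.66·0.34 + 0.80·0.20) / (-0.14)²
  = (3.362)² · (0.2244 + 0.1600) / 0.0196
  = 11.3030 · 0.3844 / 0.0196
  = 221.68
Design effect: 2.0 × 221.68 = 443.36.
Round up → n = 444 per group.

n = 444 per group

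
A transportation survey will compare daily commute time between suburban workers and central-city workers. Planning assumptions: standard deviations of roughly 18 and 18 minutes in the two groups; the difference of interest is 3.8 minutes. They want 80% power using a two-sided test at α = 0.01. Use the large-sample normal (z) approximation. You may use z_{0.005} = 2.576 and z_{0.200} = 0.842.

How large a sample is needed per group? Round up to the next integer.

n = 525 per group

n = (z_{α/2} + z_β)² · (σ₁² + σ₂²) / δ²
  = (2.576 + 0.842)² · (18² + 18² = 648) / 3.8²
  = 11.6827 · 648 / 14.44
  = 524.27
Round up → n = 525 per group.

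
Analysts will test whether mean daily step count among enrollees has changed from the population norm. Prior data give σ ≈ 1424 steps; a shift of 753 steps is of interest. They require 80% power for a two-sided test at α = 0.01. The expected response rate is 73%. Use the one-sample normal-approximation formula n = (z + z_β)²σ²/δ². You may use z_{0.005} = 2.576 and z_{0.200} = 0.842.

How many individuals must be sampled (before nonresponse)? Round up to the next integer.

n = 58

n = (z_{α/2} + z_β)² · σ² / δ²
  = (2.576 + 0.842)² · 1424² / 753²
  = 11.6827 · 2027776 / 567009
  = 41.78
Adjust for 73% response: 41.78 / 0.73 = 57.23.
Round up → n = 58.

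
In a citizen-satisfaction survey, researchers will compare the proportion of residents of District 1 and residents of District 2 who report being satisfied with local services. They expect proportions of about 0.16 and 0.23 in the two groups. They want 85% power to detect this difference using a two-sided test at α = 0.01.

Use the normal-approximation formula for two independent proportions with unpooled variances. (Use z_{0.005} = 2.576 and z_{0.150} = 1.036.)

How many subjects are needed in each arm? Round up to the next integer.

n = 830 per group

n = (z_{α/2} + z_β)² · [p₁(1−p₁) + p₂(1−p₂)] / (p₁ − p₂)²
  = (2.576 + 1.036)² · (0.16·0.84 + 0.23·0.77) / (-0.07)²
  = (3.612)² · (0.1344 + 0.1771) / 0.0049
  = 13.0465 · 0.3115 / 0.0049
  = 829.39
Round up → n = 830 per group.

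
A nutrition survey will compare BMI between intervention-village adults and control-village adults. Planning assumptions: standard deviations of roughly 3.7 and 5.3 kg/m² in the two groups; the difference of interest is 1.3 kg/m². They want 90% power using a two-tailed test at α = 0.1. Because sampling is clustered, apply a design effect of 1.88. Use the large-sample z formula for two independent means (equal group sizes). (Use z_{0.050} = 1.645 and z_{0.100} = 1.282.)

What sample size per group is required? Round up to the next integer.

n = (z_{α/2} + z_β)² · (σ₁² + σ₂²) / δ²
  = (1.645 + 1.282)² · (3.7² + 5.3² = 41.78) / 1.3²
  = 8.5673 · 41.78 / 1.69
  = 211.80
Design effect: 1.88 × 211.80 = 398.19.
Round up → n = 399 per group.

n = 399 per group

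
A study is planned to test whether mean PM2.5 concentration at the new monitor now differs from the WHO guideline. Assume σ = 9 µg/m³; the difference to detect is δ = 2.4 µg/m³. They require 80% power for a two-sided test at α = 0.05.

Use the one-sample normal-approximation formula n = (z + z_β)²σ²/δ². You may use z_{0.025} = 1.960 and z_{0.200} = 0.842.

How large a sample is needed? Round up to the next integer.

n = 111

n = (z_{α/2} + z_β)² · σ² / δ²
  = (1.960 + 0.842)² · 9² / 2.4²
  = 7.8512 · 81 / 5.76
  = 110.41
Round up → n = 111.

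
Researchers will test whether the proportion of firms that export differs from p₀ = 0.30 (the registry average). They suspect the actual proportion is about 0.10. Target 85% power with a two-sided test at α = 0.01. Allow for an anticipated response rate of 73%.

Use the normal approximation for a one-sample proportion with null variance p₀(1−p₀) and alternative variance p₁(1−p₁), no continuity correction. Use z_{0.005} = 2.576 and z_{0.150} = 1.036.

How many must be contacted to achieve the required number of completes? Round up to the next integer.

n = [z_{α/2}·√(p₀q₀) + z_β·√(p₁q₁)]² / (p₁ − p₀)²
  = [2.576·√(0.30·0.70) + 1.036·√(0.10·0.90)]² / (-0.20)²
  = [2.576·0.4583 + 1.036·0.3000]² / 0.0400
  = [1.4913]² / 0.0400
  = 55.60
Adjust for 73% response: 55.60 / 0.73 = 76.16.
Round up → n = 77.

n = 77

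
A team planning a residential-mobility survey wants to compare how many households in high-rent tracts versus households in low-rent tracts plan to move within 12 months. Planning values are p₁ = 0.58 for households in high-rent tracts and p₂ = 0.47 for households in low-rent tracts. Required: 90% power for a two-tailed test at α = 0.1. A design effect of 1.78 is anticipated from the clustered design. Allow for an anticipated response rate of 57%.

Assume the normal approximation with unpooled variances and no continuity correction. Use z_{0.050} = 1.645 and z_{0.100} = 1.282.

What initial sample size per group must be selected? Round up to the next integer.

n = 1090 per group

n = (z_{α/2} + z_β)² · [p₁(1−p₁) + p₂(1−p₂)] / (p₁ − p₂)²
  = (1.645 + 1.282)² · (0.58·0.42 + 0.47·0.53) / (0.11)²
  = (2.927)² · (0.2436 + 0.2491) / 0.0121
  = 8.5673 · 0.4927 / 0.0121
  = 348.85
Design effect: 1.78 × 348.85 = 620.96.
Adjust for 57% response: 620.96 / 0.57 = 1089.40.
Round up → n = 1090 per group.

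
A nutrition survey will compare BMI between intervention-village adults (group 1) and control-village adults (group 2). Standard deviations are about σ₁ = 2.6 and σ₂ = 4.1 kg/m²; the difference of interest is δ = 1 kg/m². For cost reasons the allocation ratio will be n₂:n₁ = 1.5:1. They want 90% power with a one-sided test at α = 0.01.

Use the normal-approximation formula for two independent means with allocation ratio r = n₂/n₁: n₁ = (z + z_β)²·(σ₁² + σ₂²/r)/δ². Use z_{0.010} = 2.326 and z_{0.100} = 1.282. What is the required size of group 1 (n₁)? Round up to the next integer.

n₁ = (z_α + z_β)² · (σ₁² + σ₂²/r) / δ²
   = (2.326 + 1.282)² · (2.6² + 4.1²/1.5) / 1²
   = 13.0177 · (6.76 + 11.2067) / 1
   = 13.0177 · 17.9667 / 1
   = 233.88
Round up → n₁ = 234; n₂ = r·n₁ = 1.5 × 234 = 351.

n₁ = 234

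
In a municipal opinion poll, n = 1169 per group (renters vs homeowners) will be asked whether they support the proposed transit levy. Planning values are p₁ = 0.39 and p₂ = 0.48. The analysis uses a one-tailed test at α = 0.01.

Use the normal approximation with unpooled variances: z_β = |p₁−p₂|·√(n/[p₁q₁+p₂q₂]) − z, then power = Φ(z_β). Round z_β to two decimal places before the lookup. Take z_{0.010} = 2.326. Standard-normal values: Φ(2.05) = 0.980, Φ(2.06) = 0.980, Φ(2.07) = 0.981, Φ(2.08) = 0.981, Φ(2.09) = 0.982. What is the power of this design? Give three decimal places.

z_β = |p₁−p₂|·√(n/[p₁q₁+p₂q₂]) − z_α
    = 0.09 · √(1169/0.4875) − 2.326
    = 0.09 · 48.9689 − 2.326
    = 4.4072 − 2.326 = 2.0812 → 2.08
Power = Φ(2.08) = 0.981.

Power ≈ 0.981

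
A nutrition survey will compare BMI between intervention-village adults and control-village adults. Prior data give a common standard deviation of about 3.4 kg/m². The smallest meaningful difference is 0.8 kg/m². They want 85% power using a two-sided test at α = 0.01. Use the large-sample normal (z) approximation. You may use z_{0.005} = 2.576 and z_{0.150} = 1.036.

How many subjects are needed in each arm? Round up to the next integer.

n = 472 per group

n = (z_{α/2} + z_β)² · (σ₁² + σ₂²) / δ²
  = (2.576 + 1.036)² · (2·3.4² = 23.12) / 0.8²
  = 13.0465 · 23.12 / 0.64
  = 471.31
Round up → n = 472 per group.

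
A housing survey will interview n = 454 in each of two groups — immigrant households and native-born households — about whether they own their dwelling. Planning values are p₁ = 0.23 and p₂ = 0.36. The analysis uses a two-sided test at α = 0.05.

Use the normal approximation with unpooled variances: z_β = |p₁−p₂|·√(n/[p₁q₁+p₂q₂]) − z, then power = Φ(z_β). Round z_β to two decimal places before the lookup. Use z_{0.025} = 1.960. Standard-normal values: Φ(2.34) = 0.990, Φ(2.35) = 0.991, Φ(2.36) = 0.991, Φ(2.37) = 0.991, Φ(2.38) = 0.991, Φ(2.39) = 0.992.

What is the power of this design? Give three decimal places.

z_β = |p₁−p₂|·√(n/[p₁q₁+p₂q₂]) − z_{α/2}
    = 0.13 · √(454/0.4075) − 1.960
    = 0.13 · 33.3783 − 1.960
    = 4.3392 − 1.960 = 2.3792 → 2.38
Power = Φ(2.38) = 0.991.

Power ≈ 0.991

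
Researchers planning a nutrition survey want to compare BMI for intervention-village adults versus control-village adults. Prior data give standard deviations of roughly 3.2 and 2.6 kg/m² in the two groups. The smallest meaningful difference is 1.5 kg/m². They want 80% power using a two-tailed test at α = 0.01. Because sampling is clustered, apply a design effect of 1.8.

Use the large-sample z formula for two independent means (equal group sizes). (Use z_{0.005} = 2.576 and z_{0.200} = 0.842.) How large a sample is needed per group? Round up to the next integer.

n = (z_{α/2} + z_β)² · (σ₁² + σ₂²) / δ²
  = (2.576 + 0.842)² · (3.2² + 2.6² = 17) / 1.5²
  = 11.6827 · 17 / 2.25
  = 88.27
Design effect: 1.8 × 88.27 = 158.89.
Round up → n = 159 per group.

n = 159 per group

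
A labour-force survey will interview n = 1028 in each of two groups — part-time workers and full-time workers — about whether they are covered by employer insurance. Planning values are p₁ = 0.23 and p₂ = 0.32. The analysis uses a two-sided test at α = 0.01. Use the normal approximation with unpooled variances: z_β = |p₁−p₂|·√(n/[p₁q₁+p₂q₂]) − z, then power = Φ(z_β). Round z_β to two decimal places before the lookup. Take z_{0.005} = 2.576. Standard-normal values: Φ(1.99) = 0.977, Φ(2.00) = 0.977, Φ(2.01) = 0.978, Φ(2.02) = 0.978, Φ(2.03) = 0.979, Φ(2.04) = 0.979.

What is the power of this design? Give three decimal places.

Power ≈ 0.978

z_β = |p₁−p₂|·√(n/[p₁q₁+p₂q₂]) − z_{α/2}
    = 0.09 · √(1028/0.3947) − 2.576
    = 0.09 · 51.0344 − 2.576
    = 4.5931 − 2.576 = 2.0171 → 2.02
Power = Φ(2.02) = 0.978.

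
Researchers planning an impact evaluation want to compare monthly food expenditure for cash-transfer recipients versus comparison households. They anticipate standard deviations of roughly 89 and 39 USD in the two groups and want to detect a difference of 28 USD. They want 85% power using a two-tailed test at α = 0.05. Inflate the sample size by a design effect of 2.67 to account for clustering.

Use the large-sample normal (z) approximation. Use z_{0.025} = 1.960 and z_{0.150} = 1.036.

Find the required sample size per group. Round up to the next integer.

n = (z_{α/2} + z_β)² · (σ₁² + σ₂²) / δ²
  = (1.960 + 1.036)² · (89² + 39² = 9442) / 28²
  = 8.9760 · 9442 / 784
  = 108.10
Design effect: 2.67 × 108.10 = 288.63.
Round up → n = 289 per group.

n = 289 per group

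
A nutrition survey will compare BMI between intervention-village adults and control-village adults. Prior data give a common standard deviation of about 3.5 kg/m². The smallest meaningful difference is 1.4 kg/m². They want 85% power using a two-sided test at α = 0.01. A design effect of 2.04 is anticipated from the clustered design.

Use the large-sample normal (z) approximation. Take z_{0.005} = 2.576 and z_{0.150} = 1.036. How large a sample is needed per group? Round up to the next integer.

n = (z_{α/2} + z_β)² · (σ₁² + σ₂²) / δ²
  = (2.576 + 1.036)² · (2·3.5² = 24.5) / 1.4²
  = 13.0465 · 24.5 / 1.96
  = 163.08
Design effect: 2.04 × 163.08 = 332.69.
Round up → n = 333 per group.

n = 333 per group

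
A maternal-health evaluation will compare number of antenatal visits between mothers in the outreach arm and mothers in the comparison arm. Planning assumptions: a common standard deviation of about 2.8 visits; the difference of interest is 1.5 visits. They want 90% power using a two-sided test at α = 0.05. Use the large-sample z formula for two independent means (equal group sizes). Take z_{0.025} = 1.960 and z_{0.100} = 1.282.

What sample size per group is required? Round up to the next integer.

n = 74 per group

n = (z_{α/2} + z_β)² · (σ₁² + σ₂²) / δ²
  = (1.960 + 1.282)² · (2·2.8² = 15.68) / 1.5²
  = 10.5106 · 15.68 / 2.25
  = 73.25
Round up → n = 74 per group.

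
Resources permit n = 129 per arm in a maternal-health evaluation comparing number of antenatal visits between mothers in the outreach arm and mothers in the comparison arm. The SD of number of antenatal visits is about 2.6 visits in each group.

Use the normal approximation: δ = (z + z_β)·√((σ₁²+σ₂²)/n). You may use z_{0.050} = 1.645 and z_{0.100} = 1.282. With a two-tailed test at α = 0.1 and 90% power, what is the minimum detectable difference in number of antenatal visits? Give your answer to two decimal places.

Minimum detectable difference ≈ 0.95 visits

δ = (z_{α/2} + z_β) · √((σ₁²+σ₂²)/n)
  = (1.645 + 1.282) · √(13.52/129)
  = 2.927 · √0.10481
  = 2.927 · 0.3237
  = 0.9476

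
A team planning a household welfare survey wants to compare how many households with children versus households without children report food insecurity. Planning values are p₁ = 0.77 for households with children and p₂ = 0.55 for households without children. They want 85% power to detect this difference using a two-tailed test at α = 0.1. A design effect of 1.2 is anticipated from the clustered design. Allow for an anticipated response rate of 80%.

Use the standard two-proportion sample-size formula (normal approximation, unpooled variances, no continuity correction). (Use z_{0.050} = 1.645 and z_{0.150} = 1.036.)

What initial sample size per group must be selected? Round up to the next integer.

n = 95 per group

n = (z_{α/2} + z_β)² · [p₁(1−p₁) + p₂(1−p₂)] / (p₁ − p₂)²
  = (1.645 + 1.036)² · (0.77·0.23 + 0.55·0.45) / (0.22)²
  = (2.681)² · (0.1771 + 0.2475) / 0.0484
  = 7.1878 · 0.4246 / 0.0484
  = 63.06
Design effect: 1.2 × 63.06 = 75.67.
Adjust for 80% response: 75.67 / 0.80 = 94.58.
Round up → n = 95 per group.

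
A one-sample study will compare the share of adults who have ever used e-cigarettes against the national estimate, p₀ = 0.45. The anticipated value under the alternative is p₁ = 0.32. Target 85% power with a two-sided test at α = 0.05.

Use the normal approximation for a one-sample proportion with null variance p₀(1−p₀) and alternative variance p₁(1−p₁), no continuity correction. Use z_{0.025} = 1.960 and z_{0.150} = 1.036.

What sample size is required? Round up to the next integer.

n = 126

n = [z_{α/2}·√(p₀q₀) + z_β·√(p₁q₁)]² / (p₁ − p₀)²
  = [1.960·√(0.45·0.55) + 1.036·√(0.32·0.68)]² / (-0.13)²
  = [1.960·0.4975 + 1.036·0.4665]² / 0.0169
  = [1.4584]² / 0.0169
  = 125.85
Round up → n = 126.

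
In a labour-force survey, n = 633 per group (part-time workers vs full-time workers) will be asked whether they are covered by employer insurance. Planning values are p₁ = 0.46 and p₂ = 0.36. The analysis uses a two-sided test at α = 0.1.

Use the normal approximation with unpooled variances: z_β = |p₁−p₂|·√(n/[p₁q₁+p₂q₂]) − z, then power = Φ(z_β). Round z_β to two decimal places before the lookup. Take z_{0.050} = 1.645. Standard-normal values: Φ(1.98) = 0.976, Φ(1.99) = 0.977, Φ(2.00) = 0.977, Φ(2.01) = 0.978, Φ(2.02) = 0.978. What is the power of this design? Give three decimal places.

z_β = |p₁−p₂|·√(n/[p₁q₁+p₂q₂]) − z_{α/2}
    = 0.10 · √(633/0.4788) − 1.645
    = 0.10 · 36.3601 − 1.645
    = 3.6360 − 1.645 = 1.9910 → 1.99
Power = Φ(1.99) = 0.977.

Power ≈ 0.977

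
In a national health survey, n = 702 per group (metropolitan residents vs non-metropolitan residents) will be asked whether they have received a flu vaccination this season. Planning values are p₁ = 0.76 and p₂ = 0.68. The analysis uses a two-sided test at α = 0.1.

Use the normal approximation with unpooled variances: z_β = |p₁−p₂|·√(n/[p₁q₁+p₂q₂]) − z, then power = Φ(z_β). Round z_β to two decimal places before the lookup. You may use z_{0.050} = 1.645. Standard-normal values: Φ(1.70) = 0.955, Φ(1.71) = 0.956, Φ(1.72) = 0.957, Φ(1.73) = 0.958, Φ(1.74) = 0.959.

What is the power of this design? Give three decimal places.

z_β = |p₁−p₂|·√(n/[p₁q₁+p₂q₂]) − z_{α/2}
    = 0.08 · √(702/0.4000) − 1.645
    = 0.08 · 41.8927 − 1.645
    = 3.3514 − 1.645 = 1.7064 → 1.71
Power = Φ(1.71) = 0.956.

Power ≈ 0.956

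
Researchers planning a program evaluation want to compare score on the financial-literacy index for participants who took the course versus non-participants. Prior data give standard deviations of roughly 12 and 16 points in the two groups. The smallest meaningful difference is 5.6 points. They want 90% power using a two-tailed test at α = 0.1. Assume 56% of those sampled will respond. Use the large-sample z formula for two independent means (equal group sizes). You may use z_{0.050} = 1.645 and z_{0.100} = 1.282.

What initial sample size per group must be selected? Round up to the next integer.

n = 196 per group

n = (z_{α/2} + z_β)² · (σ₁² + σ₂²) / δ²
  = (1.645 + 1.282)² · (12² + 16² = 400) / 5.6²
  = 8.5673 · 400 / 31.36
  = 109.28
Adjust for 56% response: 109.28 / 0.56 = 195.14.
Round up → n = 196 per group.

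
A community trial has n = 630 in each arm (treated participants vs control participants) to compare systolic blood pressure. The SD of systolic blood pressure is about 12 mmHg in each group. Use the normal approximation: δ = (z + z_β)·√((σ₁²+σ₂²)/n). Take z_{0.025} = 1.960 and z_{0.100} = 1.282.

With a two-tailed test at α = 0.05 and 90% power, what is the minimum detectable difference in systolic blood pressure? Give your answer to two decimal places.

δ = (z_{α/2} + z_β) · √((σ₁²+σ₂²)/n)
  = (1.960 + 1.282) · √(288/630)
  = 3.242 · √0.45714
  = 3.242 · 0.6761
  = 2.1920

Minimum detectable difference ≈ 2.19 mmHg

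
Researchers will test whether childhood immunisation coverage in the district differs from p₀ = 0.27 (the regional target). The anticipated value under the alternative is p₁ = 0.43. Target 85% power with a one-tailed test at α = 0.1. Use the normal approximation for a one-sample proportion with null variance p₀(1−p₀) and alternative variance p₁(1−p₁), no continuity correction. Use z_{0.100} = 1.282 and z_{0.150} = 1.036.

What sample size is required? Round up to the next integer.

n = [z_α·√(p₀q₀) + z_β·√(p₁q₁)]² / (p₁ − p₀)²
  = [1.282·√(0.27·0.73) + 1.036·√(0.43·0.57)]² / (0.16)²
  = [1.282·0.4440 + 1.036·0.4951]² / 0.0256
  = [1.0821]² / 0.0256
  = 45.74
Round up → n = 46.

n = 46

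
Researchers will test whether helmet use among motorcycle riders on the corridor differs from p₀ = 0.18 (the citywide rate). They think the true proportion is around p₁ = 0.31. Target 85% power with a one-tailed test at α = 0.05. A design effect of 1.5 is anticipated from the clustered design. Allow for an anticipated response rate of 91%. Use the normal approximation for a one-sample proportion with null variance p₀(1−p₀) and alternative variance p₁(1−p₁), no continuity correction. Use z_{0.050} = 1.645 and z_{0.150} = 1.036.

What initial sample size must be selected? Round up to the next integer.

n = 121

n = [z_α·√(p₀q₀) + z_β·√(p₁q₁)]² / (p₁ − p₀)²
  = [1.645·√(0.18·0.82) + 1.036·√(0.31·0.69)]² / (0.13)²
  = [1.645·0.3842 + 1.036·0.4625]² / 0.0169
  = [1.1111]² / 0.0169
  = 73.05
Design effect: 1.5 × 73.05 = 109.58.
Adjust for 91% response: 109.58 / 0.91 = 120.42.
Round up → n = 121.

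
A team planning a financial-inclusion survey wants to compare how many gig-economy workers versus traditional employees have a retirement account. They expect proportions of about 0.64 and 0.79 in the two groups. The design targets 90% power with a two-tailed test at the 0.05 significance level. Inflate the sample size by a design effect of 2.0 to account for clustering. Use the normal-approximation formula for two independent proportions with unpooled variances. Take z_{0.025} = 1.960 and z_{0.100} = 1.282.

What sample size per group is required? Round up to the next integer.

n = 371 per group

n = (z_{α/2} + z_β)² · [p₁(1−p₁) + p₂(1−p₂)] / (p₁ − p₂)²
  = (1.960 + 1.282)² · (0.64·0.36 + 0.79·0.21) / (-0.15)²
  = (3.242)² · (0.2304 + 0.1659) / 0.0225
  = 10.5106 · 0.3963 / 0.0225
  = 185.13
Design effect: 2.0 × 185.13 = 370.25.
Round up → n = 371 per group.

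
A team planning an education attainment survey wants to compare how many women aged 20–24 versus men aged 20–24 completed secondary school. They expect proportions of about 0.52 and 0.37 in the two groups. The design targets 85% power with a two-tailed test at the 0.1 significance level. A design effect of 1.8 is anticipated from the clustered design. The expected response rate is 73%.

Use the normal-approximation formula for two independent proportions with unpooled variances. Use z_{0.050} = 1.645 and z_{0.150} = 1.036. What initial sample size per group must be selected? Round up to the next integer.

n = (z_{α/2} + z_β)² · [p₁(1−p₁) + p₂(1−p₂)] / (p₁ − p₂)²
  = (1.645 + 1.036)² · (0.52·0.48 + 0.37·0.63) / (0.15)²
  = (2.681)² · (0.2496 + 0.2331) / 0.0225
  = 7.1878 · 0.4827 / 0.0225
  = 154.20
Design effect: 1.8 × 154.20 = 277.56.
Adjust for 73% response: 277.56 / 0.73 = 380.22.
Round up → n = 381 per group.

n = 381 per group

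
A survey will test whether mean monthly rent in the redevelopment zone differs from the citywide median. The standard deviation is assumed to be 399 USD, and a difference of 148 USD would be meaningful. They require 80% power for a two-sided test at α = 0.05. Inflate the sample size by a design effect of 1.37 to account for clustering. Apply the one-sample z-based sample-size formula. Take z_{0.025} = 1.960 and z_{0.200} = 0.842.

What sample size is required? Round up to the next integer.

n = (z_{α/2} + z_β)² · σ² / δ²
  = (1.960 + 0.842)² · 399² / 148²
  = 7.8512 · 159201 / 21904
  = 57.06
Design effect: 1.37 × 57.06 = 78.18.
Round up → n = 79.

n = 79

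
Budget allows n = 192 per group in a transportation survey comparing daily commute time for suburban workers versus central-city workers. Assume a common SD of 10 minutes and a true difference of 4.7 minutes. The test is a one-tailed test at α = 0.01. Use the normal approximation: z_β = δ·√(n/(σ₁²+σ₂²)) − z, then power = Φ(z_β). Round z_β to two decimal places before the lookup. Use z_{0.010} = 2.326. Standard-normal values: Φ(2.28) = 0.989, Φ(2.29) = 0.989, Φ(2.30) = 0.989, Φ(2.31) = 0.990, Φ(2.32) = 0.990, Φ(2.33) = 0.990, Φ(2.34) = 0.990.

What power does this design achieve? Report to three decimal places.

z_β = δ·√(n/(σ₁²+σ₂²)) − z_α
    = 4.7 · √(192/200) − 2.326
    = 4.7 · 0.97980 − 2.326
    = 4.6050 − 2.326 = 2.2790 → 2.28
Power = Φ(2.28) = 0.989.

Power ≈ 0.989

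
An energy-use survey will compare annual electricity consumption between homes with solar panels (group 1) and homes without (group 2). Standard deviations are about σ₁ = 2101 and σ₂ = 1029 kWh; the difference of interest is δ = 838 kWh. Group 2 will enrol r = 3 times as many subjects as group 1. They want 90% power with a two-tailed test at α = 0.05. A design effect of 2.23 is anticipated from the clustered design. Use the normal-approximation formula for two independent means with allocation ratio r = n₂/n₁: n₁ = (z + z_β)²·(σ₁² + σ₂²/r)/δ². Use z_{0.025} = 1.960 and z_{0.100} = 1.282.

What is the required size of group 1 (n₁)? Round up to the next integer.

n₁ = (z_{α/2} + z_β)² · (σ₁² + σ₂²/r) / δ²
   = (1.960 + 1.282)² · (2101² + 1029²/3) / 838²
   = 10.5106 · (4414201 + 352947) / 702244
   = 10.5106 · 4767148 / 702244
   = 71.35
Design effect: 2.23 × 71.35 = 159.11.
Round up → n₁ = 160; n₂ = r·n₁ = 3 × 160 = 480.

n₁ = 160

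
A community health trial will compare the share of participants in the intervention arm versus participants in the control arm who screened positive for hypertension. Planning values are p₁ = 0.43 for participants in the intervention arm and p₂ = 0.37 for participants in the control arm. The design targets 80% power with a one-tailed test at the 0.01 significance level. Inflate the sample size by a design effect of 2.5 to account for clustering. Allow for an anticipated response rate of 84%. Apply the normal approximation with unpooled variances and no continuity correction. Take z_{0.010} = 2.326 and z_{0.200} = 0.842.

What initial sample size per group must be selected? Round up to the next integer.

n = 3968 per group

n = (z_α + z_β)² · [p₁(1−p₁) + p₂(1−p₂)] / (p₁ − p₂)²
  = (2.326 + 0.842)² · (0.43·0.57 + 0.37·0.63) / (0.06)²
  = (3.168)² · (0.2451 + 0.2331) / 0.0036
  = 10.0362 · 0.4782 / 0.0036
  = 1333.15
Design effect: 2.5 × 1333.15 = 3332.86.
Adjust for 84% response: 3332.86 / 0.84 = 3967.69.
Round up → n = 3968 per group.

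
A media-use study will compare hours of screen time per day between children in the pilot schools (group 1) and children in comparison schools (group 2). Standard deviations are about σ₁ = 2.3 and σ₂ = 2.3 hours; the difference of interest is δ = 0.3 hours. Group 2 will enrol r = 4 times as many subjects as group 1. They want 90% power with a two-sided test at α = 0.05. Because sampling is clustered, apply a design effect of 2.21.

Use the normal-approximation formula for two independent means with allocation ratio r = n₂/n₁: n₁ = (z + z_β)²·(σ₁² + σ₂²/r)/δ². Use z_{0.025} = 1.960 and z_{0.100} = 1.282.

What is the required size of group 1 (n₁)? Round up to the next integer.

n₁ = (z_{α/2} + z_β)² · (σ₁² + σ₂²/r) / δ²
   = (1.960 + 1.282)² · (2.3² + 2.3²/4) / 0.3²
   = 10.5106 · (5.29 + 1.3225) / 0.09
   = 10.5106 · 6.6125 / 0.09
   = 772.23
Design effect: 2.21 × 772.23 = 1706.64.
Round up → n₁ = 1707; n₂ = r·n₁ = 4 × 1707 = 6828.

n₁ = 1707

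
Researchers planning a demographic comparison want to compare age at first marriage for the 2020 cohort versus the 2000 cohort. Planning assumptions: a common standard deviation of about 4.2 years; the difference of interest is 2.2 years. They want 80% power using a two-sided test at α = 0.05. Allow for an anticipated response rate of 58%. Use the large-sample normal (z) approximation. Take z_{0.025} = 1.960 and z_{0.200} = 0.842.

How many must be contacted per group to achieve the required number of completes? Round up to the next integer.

n = 99 per group

n = (z_{α/2} + z_β)² · (σ₁² + σ₂²) / δ²
  = (1.960 + 0.842)² · (2·4.2² = 35.28) / 2.2²
  = 7.8512 · 35.28 / 4.84
  = 57.23
Adjust for 58% response: 57.23 / 0.58 = 98.67.
Round up → n = 99 per group.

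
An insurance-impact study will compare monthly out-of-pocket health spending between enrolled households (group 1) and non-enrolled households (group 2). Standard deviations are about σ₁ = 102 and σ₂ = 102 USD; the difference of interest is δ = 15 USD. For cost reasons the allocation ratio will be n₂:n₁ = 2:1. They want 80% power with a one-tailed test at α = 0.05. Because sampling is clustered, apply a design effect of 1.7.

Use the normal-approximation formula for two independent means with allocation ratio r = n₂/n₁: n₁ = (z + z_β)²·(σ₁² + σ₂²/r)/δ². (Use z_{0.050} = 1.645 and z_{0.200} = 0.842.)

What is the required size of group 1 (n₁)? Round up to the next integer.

n₁ = (z_α + z_β)² · (σ₁² + σ₂²/r) / δ²
   = (1.645 + 0.842)² · (102² + 102²/2) / 15²
   = 6.1852 · (10404 + 5202) / 225
   = 6.1852 · 15606 / 225
   = 429.00
Design effect: 1.7 × 429.00 = 729.31.
Round up → n₁ = 730; n₂ = r·n₁ = 2 × 730 = 1460.

n₁ = 730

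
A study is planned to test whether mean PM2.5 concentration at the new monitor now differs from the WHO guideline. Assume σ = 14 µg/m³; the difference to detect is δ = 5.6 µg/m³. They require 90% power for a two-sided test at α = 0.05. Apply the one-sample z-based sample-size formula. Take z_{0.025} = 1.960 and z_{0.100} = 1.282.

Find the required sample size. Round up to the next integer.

n = 66

n = (z_{α/2} + z_β)² · σ² / δ²
  = (1.960 + 1.282)² · 14² / 5.6²
  = 10.5106 · 196 / 31.36
  = 65.69
Round up → n = 66.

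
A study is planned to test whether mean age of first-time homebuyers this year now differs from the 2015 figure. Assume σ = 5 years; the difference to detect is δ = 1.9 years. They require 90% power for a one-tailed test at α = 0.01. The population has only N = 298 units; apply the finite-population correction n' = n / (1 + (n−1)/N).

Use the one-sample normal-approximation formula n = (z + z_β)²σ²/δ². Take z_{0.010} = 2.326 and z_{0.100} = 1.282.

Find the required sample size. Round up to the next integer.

n = (z_α + z_β)² · σ² / δ²
  = (2.326 + 1.282)² · 5² / 1.9²
  = 13.0177 · 25 / 3.61
  = 90.15
Finite-population correction (N = 298): 90.15 / (1 + (90.15 − 1)/298) = 69.39.
Round up → n = 70.

n = 70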